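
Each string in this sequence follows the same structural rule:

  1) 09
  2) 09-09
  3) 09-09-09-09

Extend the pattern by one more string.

Each string is two copies of the previous one joined by '-'.
Doubling 09-09-09-09 with '-' between the halves:

09-09-09-09-09-09-09-09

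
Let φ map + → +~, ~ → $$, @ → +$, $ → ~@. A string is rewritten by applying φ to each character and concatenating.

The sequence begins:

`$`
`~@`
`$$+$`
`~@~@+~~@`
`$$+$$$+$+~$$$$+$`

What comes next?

~@~@+~~@~@~@+~~@+~$$~@~@~@~@+~~@

Applying the rule to each of the 16 symbols of $$+$$$+$+~$$$$+$ gives the pieces ~@ ~@ +~ ~@ ~@ ~@ +~ ~@ +~ $$ ~@ ~@ ~@ ~@ +~ ~@, which concatenate to the answer.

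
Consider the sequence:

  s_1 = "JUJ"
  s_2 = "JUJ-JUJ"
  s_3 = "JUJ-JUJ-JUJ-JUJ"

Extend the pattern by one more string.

Each string is two copies of the previous one joined by '-'.
So the next term is two copies of JUJ-JUJ-JUJ-JUJ with '-' between the halves.

JUJ-JUJ-JUJ-JUJ-JUJ-JUJ-JUJ-JUJ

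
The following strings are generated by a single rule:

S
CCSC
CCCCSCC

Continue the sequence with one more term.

Every step adds CC to the front and C to the end of the previous string.
So the next term is CC·CCCCSCC·C.

CCCCCCSCCC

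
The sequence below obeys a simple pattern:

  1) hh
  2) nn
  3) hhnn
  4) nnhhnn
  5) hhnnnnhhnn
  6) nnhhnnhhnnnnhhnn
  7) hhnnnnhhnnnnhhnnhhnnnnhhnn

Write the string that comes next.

nnhhnnhhnnnnhhnnhhnnnnhhnnnnhhnnhhnnnnhhnn

From term 3 onward, concatenate the second-to-last term with the last: hh·nn = hhnn, nn·hhnn = nnhhnn, …
So term 8 is nnhhnnhhnnnnhhnn·hhnnnnhhnnnnhhnnhhnnnnhhnn.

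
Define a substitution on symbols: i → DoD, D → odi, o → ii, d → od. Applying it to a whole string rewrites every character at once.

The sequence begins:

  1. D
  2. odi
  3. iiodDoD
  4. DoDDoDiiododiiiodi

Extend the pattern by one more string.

odiiiodiodiiiodiDoDDoDiiodiiodDoDDoDDoDiiodDoD

Replace each of the 18 characters of DoDDoDiiododiiiodi in place — odi ii odi odi ii odi DoD DoD ii od ii od DoD DoD DoD ii od DoD — and concatenate.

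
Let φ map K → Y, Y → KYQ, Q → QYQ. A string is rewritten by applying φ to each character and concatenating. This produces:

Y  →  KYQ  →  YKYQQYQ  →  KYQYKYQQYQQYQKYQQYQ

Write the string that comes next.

Rewriting the 19 symbols of KYQYKYQQYQQYQKYQQYQ one by one yields Y KYQ QYQ KYQ Y KYQ QYQ QYQ KYQ QYQ QYQ KYQ QYQ Y KYQ QYQ QYQ KYQ QYQ; concatenated:

YKYQQYQKYQYKYQQYQQYQKYQQYQQYQKYQQYQYKYQQYQQYQKYQQYQ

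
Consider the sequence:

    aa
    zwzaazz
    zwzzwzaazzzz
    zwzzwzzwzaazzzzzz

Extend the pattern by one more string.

s(k+1) = zwz·s(k)·zz, so each term gains zwz as a prefix and zz as a suffix.
Applying this once more to zwzzwzzwzaazzzzzz:

zwzzwzzwzzwzaazzzzzzzz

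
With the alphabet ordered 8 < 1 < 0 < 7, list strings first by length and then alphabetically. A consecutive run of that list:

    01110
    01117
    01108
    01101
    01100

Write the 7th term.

01178

Advancing 2 positions from 01100 through 01100 → 01107 reaches term 7.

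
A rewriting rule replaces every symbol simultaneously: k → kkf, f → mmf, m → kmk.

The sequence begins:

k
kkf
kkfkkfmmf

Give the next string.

Expanding kkfkkfmmf: k→kkf, k→kkf, f→mmf, k→kkf, k→kkf, f→mmf, m→kmk, m→kmk, f→mmf. Concatenated: kkf kkf mmf kkf kkf mmf kmk kmk mmf.

kkfkkfmmfkkfkkfmmfkmkkmkmmf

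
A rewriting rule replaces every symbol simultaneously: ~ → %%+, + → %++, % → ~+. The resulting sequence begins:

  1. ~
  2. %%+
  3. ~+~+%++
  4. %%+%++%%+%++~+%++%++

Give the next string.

~+~+%++~+%++%++~+~+%++~+%++%++%%+%++~+%++%++~+%++%++

Replace each of the 20 characters of %%+%++%%+%++~+%++%++ in place — ~+ ~+ %++ ~+ %++ %++ ~+ ~+ %++ ~+ %++ %++ %%+ %++ ~+ %++ %++ ~+ %++ %++ — and concatenate.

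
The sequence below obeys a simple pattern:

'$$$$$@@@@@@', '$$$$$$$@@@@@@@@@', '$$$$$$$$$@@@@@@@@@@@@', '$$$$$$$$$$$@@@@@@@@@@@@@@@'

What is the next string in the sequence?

The n-th term is 2n+1 $'s then 3n @'s, where the shown terms are n = 2, 3, 4, 5.
Setting n = 6 gives 13, 18 characters in each block.

$$$$$$$$$$$$$@@@@@@@@@@@@@@@@@@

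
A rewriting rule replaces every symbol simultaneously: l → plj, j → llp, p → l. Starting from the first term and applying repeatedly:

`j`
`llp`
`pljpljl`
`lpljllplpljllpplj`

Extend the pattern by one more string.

Replace each of the 17 characters of lpljllplpljllpplj in place — plj l plj llp plj plj l plj l plj llp plj plj l l plj llp — and concatenate.

pljlpljllppljpljlpljlpljllppljpljllpljllp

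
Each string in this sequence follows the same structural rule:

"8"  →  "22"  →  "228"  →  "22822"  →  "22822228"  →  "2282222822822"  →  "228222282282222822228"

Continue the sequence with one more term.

This is a Fibonacci-style word recurrence s(k) = s(k−1)·s(k−2): e.g. 22·8 = 228.
So term 8 is 228222282282222822228·2282222822822.

2282222822822228222282282222822822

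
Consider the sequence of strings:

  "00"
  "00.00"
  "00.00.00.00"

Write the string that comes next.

s(k+1) = s(k)·.·s(k) — each term doubles the last with '.' between the halves.
Doubling 00.00.00.00 with '.' between the halves:

00.00.00.00.00.00.00.00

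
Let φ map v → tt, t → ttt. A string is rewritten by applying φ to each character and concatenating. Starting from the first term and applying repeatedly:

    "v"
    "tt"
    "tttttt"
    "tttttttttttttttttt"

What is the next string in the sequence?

tttttttttttttttttttttttttttttttttttttttttttttttttttttt

Applying the rule to each of the 18 symbols of tttttttttttttttttt gives the pieces ttt ttt ttt ttt ttt ttt ttt ttt ttt ttt ttt ttt ttt ttt ttt ttt ttt ttt, which concatenate to the answer.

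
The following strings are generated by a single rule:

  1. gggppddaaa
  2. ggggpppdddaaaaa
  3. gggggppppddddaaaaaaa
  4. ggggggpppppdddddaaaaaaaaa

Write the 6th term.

Term n consists of n+1 g's, followed by n p's, followed by n d's, followed by 2n-1 a's, where the shown terms are n = 2, 3, 4, 5.
For term 6, n = 7, so the run lengths are 8, 7, 7, 13.

ggggggggpppppppdddddddaaaaaaaaaaaaa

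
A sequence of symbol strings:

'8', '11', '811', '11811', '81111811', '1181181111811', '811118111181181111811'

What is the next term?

Each term (from the third on) is the two preceding terms concatenated in order: term 3 = 8·11 = 811.
So term 8 is 1181181111811·811118111181181111811.

1181181111811811118111181181111811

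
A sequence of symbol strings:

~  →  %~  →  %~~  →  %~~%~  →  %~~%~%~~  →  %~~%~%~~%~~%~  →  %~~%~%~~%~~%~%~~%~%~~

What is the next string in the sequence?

%~~%~%~~%~~%~%~~%~%~~%~~%~%~~%~~%~

From term 3 onward, concatenate the last term with the second-to-last: %~·~ = %~~, %~~·%~ = %~~%~, …
Continuing: %~~%~%~~%~~%~%~~%~%~~ · %~~%~%~~%~~%~ gives term 8.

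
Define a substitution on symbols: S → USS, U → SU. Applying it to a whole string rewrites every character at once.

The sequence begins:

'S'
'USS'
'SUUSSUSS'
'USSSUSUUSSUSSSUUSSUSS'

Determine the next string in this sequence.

SUUSSUSSUSSSUUSSSUSUUSSUSSSUUSSUSSUSSSUSUUSSUSSSUUSSUSS

Applying the rule to each of the 21 symbols of USSSUSUUSSUSSSUUSSUSS gives the pieces SU USS USS USS SU USS SU SU USS USS SU USS USS USS SU SU USS USS SU USS USS, which concatenate to the answer.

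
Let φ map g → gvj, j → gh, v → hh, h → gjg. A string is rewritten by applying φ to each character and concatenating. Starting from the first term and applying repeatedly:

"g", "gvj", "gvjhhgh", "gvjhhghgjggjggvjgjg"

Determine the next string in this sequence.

Rewriting the 19 symbols of gvjhhghgjggjggvjgjg one by one yields gvj hh gh gjg gjg gvj gjg gvj gh gvj gvj gh gvj gvj hh gh gvj gh gvj; concatenated:

gvjhhghgjggjggvjgjggvjghgvjgvjghgvjgvjhhghgvjghgvj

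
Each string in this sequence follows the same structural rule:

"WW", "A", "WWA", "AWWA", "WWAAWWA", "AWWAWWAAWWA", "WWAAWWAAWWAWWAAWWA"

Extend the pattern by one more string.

Each term (from the third on) is the two preceding terms concatenated in order: term 3 = WW·A = WWA.
The next term joins AWWAWWAAWWA and WWAAWWAAWWAWWAAWWA.

AWWAWWAAWWAWWAAWWAAWWAWWAAWWA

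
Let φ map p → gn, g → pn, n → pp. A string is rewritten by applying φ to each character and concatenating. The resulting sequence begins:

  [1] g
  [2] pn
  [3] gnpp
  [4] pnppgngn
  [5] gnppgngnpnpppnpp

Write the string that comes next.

φ(gnppgngnpnpppnpp) expands symbol-by-symbol to pn pp gn gn pn pp pn pp gn pp gn gn gn pp gn gn; joining the 16 pieces gives the next term.

pnppgngnpnpppnppgnppgngngnppgngn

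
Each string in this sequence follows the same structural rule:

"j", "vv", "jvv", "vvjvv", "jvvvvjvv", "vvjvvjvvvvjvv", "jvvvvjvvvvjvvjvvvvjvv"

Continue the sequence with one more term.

vvjvvjvvvvjvvjvvvvjvvvvjvvjvvvvjvv

From term 3 onward, concatenate the second-to-last term with the last: j·vv = jvv, vv·jvv = vvjvv, …
The next term joins vvjvvjvvvvjvv and jvvvvjvvvvjvvjvvvvjvv.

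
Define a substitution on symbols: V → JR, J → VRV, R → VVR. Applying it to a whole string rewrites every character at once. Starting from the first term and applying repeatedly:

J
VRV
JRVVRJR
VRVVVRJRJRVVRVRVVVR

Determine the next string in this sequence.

JRVVRJRJRJRVVRVRVVVRVRVVVRJRJRVVRJRVVRJRJRJRVVR

φ(VRVVVRJRJRVVRVRVVVR) expands symbol-by-symbol to JR VVR JR JR JR VVR VRV VVR VRV VVR JR JR VVR JR VVR JR JR JR VVR; joining the 19 pieces gives the next term.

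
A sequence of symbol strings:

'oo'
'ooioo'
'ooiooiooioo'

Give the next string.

ooiooiooiooiooiooiooioo

Every step duplicates the string with 'i' between the halves.
One more doubling of ooiooiooioo gives the answer.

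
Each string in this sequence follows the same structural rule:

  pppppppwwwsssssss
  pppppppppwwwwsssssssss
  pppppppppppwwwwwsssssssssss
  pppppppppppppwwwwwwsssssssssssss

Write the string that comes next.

pppppppppppppppwwwwwwwsssssssssssssss

Term n consists of 2n+1 p's, followed by n w's, followed by 2n+1 s's, where the shown terms are n = 3, 4, 5, 6.
For the next term, n = 7, so the run lengths are 15, 7, 15.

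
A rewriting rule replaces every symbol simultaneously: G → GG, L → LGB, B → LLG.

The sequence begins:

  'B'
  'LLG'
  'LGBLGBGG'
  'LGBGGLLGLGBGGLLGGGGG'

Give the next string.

Rewriting the 20 symbols of LGBGGLLGLGBGGLLGGGGG one by one yields LGB GG LLG GG GG LGB LGB GG LGB GG LLG GG GG LGB LGB GG GG GG GG GG; concatenated:

LGBGGLLGGGGGLGBLGBGGLGBGGLLGGGGGLGBLGBGGGGGGGGGG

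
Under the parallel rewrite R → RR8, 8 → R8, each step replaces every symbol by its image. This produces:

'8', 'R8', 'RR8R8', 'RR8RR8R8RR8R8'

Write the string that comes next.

Rewriting the 13 symbols of RR8RR8R8RR8R8 one by one yields RR8 RR8 R8 RR8 RR8 R8 RR8 R8 RR8 RR8 R8 RR8 R8; concatenated:

RR8RR8R8RR8RR8R8RR8R8RR8RR8R8RR8R8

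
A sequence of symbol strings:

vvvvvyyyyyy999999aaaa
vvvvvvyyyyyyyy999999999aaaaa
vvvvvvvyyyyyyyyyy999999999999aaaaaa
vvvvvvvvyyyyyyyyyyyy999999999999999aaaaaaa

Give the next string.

vvvvvvvvvyyyyyyyyyyyyyy999999999999999999aaaaaaaa

Each string has the form v^{n+3} y^{2n+2} 9^{3n} a^{n+2}, where the shown terms are n = 2, 3, 4, 5.
Setting n = 6 gives 9, 14, 18, 8 characters in each block.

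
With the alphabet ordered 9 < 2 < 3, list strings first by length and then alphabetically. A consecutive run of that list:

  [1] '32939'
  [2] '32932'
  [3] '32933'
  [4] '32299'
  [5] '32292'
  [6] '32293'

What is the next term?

Treat 32293 as a base-3 numeral over the given alphabet and add one, carrying through any trailing 3's.

32229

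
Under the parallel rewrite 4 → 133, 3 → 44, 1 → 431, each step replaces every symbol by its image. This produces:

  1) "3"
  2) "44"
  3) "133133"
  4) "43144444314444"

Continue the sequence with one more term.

Applying the rule to each of the 14 symbols of 43144444314444 gives the pieces 133 44 431 133 133 133 133 133 44 431 133 133 133 133, which concatenate to the answer.

1334443113313313313313344431133133133133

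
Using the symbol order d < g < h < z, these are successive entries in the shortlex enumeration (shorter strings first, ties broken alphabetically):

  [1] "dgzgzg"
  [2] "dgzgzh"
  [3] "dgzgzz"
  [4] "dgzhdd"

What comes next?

Treat dgzhdd as a base-4 numeral over the given alphabet and add one, carrying through any trailing z's.

dgzhdg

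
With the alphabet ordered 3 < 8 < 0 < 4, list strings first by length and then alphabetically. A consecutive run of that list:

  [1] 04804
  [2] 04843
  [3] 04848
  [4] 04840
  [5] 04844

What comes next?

04033

Find the rightmost character of 04844 below 4, bump it to the next letter, and reset everything to its right to 3.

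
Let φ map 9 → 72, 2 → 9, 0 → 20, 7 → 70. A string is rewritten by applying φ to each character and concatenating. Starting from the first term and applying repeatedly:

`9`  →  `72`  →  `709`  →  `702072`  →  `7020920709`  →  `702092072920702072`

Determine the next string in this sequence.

Rewriting the 18 symbols of 702092072920702072 one by one yields 70 20 9 20 72 9 20 70 9 72 9 20 70 20 9 20 70 9; concatenated:

702092072920709729207020920709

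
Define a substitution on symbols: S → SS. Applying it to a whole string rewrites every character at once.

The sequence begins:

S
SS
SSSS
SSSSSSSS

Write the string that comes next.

Apply φ to SSSSSSSS symbol by symbol: S→SS, S→SS, S→SS, S→SS, S→SS, S→SS, S→SS, S→SS; joined: SS SS SS SS SS SS SS SS.

SSSSSSSSSSSSSSSS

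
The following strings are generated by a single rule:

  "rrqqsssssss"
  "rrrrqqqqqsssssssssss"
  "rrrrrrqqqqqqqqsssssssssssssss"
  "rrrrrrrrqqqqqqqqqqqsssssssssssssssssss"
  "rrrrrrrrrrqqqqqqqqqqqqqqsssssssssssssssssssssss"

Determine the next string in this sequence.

rrrrrrrrrrrrqqqqqqqqqqqqqqqqqsssssssssssssssssssssssssss

Reading off run lengths: r runs 2, 4, 6, 8, 10; q runs 2, 5, 8, 11, 14; s runs 7, 11, 15, 19, 23 — each is linear in n (n = 1, 2, …).
Setting n = 6 gives 12, 17, 27 characters in each block.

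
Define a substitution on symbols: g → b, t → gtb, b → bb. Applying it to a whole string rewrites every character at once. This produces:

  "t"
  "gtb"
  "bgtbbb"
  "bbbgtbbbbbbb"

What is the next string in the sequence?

bbbbbbbgtbbbbbbbbbbbbbbb

Apply φ to bbbgtbbbbbbb symbol by symbol: b→bb, b→bb, b→bb, g→b, t→gtb, b→bb, b→bb, b→bb, b→bb, b→bb, b→bb, b→bb; joined: bb bb bb b gtb bb bb bb bb bb bb bb.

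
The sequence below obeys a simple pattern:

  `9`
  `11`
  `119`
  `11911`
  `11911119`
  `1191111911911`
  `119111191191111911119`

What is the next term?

This is a Fibonacci-style word recurrence s(k) = s(k−1)·s(k−2): e.g. 11·9 = 119.
So term 8 is 119111191191111911119·1191111911911.

1191111911911119111191191111911911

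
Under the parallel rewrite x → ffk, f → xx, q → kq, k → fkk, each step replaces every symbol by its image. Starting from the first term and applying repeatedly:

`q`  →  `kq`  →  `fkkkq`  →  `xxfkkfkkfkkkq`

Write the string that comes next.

Rewriting the 13 symbols of xxfkkfkkfkkkq one by one yields ffk ffk xx fkk fkk xx fkk fkk xx fkk fkk fkk kq; concatenated:

ffkffkxxfkkfkkxxfkkfkkxxfkkfkkfkkkq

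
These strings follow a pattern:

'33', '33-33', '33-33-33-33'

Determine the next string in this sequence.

33-33-33-33-33-33-33-33

s(k+1) = s(k)·-·s(k) — each term doubles the last with '-' between the halves.
So the next term is two copies of 33-33-33-33 with '-' between the halves.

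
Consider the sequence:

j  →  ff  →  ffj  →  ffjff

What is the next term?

ffjffffj

Each term (from the third on) is the previous term followed by the one before it: term 3 = ff·j = ffj.
The next term joins ffjff and ffj.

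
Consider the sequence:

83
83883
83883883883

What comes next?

Every step duplicates the string with '8' between the halves.
One more doubling of 83883883883 gives the answer.

83883883883883883883883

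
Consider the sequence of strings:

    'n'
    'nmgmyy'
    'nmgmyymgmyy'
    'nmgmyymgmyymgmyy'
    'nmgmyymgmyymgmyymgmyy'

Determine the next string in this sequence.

The strings grow by a fixed suffix mgmyy each time.
So the next term is nmgmyymgmyymgmyymgmyy·mgmyy.

nmgmyymgmyymgmyymgmyymgmyy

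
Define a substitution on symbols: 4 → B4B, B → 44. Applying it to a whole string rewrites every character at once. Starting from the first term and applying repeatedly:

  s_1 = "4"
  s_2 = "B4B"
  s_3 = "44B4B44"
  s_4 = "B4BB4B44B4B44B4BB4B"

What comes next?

44B4B4444B4B44B4BB4B44B4B44B4BB4B44B4B4444B4B44

Replace each of the 19 characters of B4BB4B44B4B44B4BB4B in place — 44 B4B 44 44 B4B 44 B4B B4B 44 B4B 44 B4B B4B 44 B4B 44 44 B4B 44 — and concatenate.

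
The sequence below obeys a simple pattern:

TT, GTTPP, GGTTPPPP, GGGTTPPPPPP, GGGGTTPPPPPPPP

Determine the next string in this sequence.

Every step adds G to the front and PP to the end of the previous string.
So the next term is G·GGGGTTPPPPPPPP·PP.

GGGGGTTPPPPPPPPPP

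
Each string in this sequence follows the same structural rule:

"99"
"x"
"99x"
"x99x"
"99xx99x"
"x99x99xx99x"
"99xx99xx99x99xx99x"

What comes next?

Each term (from the third on) is the two preceding terms concatenated in order: term 3 = 99·x = 99x.
So term 8 is x99x99xx99x·99xx99xx99x99xx99x.

x99x99xx99x99xx99xx99x99xx99x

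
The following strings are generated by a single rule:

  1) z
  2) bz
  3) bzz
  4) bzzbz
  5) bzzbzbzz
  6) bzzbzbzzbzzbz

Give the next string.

From term 3 onward, concatenate the last term with the second-to-last: bz·z = bzz, bzz·bz = bzzbz, …
The next term joins bzzbzbzzbzzbz and bzzbzbzz.

bzzbzbzzbzzbzbzzbzbzz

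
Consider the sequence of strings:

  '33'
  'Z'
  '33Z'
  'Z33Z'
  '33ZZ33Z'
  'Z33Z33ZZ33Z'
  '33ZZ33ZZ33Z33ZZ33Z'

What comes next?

Each term (from the third on) is the two preceding terms concatenated in order: term 3 = 33·Z = 33Z.
So term 8 is Z33Z33ZZ33Z·33ZZ33ZZ33Z33ZZ33Z.

Z33Z33ZZ33Z33ZZ33ZZ33Z33ZZ33Z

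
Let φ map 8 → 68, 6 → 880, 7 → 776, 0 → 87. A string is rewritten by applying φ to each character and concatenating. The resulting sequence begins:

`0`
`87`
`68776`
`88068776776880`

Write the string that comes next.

Rewriting the 14 symbols of 88068776776880 one by one yields 68 68 87 880 68 776 776 880 776 776 880 68 68 87; concatenated:

68688788068776776880776776880686887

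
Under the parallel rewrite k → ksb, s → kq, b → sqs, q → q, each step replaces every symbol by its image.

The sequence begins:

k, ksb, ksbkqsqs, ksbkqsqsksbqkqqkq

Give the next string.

Replace each of the 17 characters of ksbkqsqsksbqkqqkq in place — ksb kq sqs ksb q kq q kq ksb kq sqs q ksb q q ksb q — and concatenate.

ksbkqsqsksbqkqqkqksbkqsqsqksbqqksbq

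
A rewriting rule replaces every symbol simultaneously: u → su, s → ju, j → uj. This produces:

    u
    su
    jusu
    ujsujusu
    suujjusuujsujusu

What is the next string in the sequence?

Applying the rule to each of the 16 symbols of suujjusuujsujusu gives the pieces ju su su uj uj su ju su su uj ju su uj su ju su, which concatenate to the answer.

jususuujujsujususuujjusuujsujusu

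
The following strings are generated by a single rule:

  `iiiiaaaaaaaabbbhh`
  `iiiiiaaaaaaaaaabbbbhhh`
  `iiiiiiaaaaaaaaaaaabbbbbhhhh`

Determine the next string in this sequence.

The n-th term is n+1 i's then 2n+2 a's then n b's then n-1 h's, where the shown terms are n = 3, 4, 5.
For the next term, n = 6, so the run lengths are 7, 14, 6, 5.

iiiiiiiaaaaaaaaaaaaaabbbbbbhhhhh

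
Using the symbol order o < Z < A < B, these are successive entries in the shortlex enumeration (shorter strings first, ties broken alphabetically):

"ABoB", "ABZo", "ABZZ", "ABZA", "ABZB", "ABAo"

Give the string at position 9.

Advancing 3 positions from ABAo through ABAo → ABAZ → ABAA reaches term 9.

ABAB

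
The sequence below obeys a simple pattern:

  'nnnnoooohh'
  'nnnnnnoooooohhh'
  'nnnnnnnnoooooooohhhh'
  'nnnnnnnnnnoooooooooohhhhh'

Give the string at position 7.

Each string has the form n^{2n} o^{2n} h^{n}, where the shown terms are n = 2, 3, 4, 5.
At n = 8 the blocks have lengths 16, 16, 8.

nnnnnnnnnnnnnnnnoooooooooooooooohhhhhhhh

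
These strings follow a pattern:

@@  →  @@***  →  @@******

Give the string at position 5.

Each term is the previous one with *** appended.
From @@******, 2 further steps: @@****** → @@********* → (answer).

@@************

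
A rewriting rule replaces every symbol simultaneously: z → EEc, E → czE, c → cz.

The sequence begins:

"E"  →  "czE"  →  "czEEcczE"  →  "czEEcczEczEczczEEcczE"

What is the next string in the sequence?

czEEcczEczEczczEEcczEczEEcczEczEEcczEEcczEczEczczEEcczE

φ(czEEcczEczEczczEEcczE) expands symbol-by-symbol to cz EEc czE czE cz cz EEc czE cz EEc czE cz EEc cz EEc czE czE cz cz EEc czE; joining the 21 pieces gives the next term.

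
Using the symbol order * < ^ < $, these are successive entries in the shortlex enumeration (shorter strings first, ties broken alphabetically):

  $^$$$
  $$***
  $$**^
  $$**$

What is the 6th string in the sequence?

Continuing the enumeration 2 steps past $$**$: $$**$ → $$*^* → (answer).

$$*^^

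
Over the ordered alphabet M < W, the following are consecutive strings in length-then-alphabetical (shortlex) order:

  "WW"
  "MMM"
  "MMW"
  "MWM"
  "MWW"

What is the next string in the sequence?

WMM

Treat MWW as a base-2 numeral over the given alphabet and add one, carrying through any trailing W's.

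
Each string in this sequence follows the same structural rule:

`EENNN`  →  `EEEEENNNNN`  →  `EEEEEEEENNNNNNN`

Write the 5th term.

Reading off run lengths: E runs 2, 5, 8; N runs 3, 5, 7 — each is linear in n (n = 1, 2, …).
Setting n = 5 gives 14, 11 characters in each block.

EEEEEEEEEEEEEENNNNNNNNNNN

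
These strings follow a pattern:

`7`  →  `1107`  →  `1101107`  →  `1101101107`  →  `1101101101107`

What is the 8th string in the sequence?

Every step adds 110 at the front: s(k+1) = 110·s(k).
From 1101101101107, 3 further steps: 1101101101107 → 1101101101101107 → 1101101101101101107 → (answer).

1101101101101101101107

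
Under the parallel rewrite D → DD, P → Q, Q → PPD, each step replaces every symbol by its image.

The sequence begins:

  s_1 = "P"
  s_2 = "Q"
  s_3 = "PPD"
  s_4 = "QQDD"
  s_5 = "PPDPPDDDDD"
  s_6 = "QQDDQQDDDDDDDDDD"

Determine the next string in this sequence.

Rewriting the 16 symbols of QQDDQQDDDDDDDDDD one by one yields PPD PPD DD DD PPD PPD DD DD DD DD DD DD DD DD DD DD; concatenated:

PPDPPDDDDDPPDPPDDDDDDDDDDDDDDDDDDDDD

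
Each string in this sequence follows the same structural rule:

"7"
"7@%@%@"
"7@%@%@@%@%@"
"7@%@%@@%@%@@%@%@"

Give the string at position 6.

7@%@%@@%@%@@%@%@@%@%@@%@%@

Every step adds @%@%@ to the end: s(k+1) = s(k)·@%@%@.
From 7@%@%@@%@%@@%@%@, 2 further steps: 7@%@%@@%@%@@%@%@ → 7@%@%@@%@%@@%@%@@%@%@ → (answer).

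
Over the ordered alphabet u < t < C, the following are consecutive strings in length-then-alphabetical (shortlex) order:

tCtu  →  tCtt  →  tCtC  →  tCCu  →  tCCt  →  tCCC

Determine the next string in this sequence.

Cuuu

Treat tCCC as a base-3 numeral over the given alphabet and add one, carrying through any trailing C's.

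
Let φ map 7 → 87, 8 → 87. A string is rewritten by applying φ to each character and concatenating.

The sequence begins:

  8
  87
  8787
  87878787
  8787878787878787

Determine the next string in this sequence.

Rewriting the 16 symbols of 8787878787878787 one by one yields 87 87 87 87 87 87 87 87 87 87 87 87 87 87 87 87; concatenated:

87878787878787878787878787878787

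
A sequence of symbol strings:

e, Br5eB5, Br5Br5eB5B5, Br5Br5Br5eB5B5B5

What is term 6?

s(k+1) = Br5·s(k)·B5, so each term gains Br5 as a prefix and B5 as a suffix.
From Br5Br5Br5eB5B5B5, 2 further steps: Br5Br5Br5eB5B5B5 → Br5Br5Br5Br5eB5B5B5B5 → (answer).

Br5Br5Br5Br5Br5eB5B5B5B5B5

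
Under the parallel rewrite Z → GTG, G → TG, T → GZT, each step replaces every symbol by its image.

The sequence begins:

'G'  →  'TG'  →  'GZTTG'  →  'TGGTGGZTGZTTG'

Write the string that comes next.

Applying the rule to each of the 13 symbols of TGGTGGZTGZTTG gives the pieces GZT TG TG GZT TG TG GTG GZT TG GTG GZT GZT TG, which concatenate to the answer.

GZTTGTGGZTTGTGGTGGZTTGGTGGZTGZTTG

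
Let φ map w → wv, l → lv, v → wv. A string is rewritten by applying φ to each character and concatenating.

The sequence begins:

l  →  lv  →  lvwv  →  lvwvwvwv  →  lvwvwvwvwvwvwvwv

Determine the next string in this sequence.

φ(lvwvwvwvwvwvwvwv) expands symbol-by-symbol to lv wv wv wv wv wv wv wv wv wv wv wv wv wv wv wv; joining the 16 pieces gives the next term.

lvwvwvwvwvwvwvwvwvwvwvwvwvwvwvwv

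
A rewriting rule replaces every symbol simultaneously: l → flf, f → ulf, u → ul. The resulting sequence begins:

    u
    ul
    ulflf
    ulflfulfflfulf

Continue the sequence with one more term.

ulflfulfflfulfulflfulfulfflfulfulflfulf

Applying the rule to each of the 14 symbols of ulflfulfflfulf gives the pieces ul flf ulf flf ulf ul flf ulf ulf flf ulf ul flf ulf, which concatenate to the answer.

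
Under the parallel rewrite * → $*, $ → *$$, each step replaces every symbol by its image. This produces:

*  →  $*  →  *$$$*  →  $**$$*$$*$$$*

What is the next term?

Replace each of the 13 characters of $**$$*$$*$$$* in place — *$$ $* $* *$$ *$$ $* *$$ *$$ $* *$$ *$$ *$$ $* — and concatenate.

*$$$*$**$$*$$$**$$*$$$**$$*$$*$$$*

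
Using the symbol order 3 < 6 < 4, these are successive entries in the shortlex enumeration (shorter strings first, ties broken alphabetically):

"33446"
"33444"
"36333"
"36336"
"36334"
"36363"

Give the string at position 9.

Advancing 3 positions from 36363 through 36363 → 36366 → 36364 reaches term 9.

36343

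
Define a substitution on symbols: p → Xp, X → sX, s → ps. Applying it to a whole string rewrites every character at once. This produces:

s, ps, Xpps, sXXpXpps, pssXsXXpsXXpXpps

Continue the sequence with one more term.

Rewriting the 16 symbols of pssXsXXpsXXpXpps one by one yields Xp ps ps sX ps sX sX Xp ps sX sX Xp sX Xp Xp ps; concatenated:

XppspssXpssXsXXppssXsXXpsXXpXpps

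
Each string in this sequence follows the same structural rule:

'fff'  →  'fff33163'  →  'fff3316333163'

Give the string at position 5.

fff33163331633316333163

Every step adds 33163 to the end: s(k+1) = s(k)·33163.
From fff3316333163, 2 further steps: fff3316333163 → fff331633316333163 → (answer).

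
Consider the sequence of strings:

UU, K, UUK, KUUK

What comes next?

UUKKUUK

Each term (from the third on) is the two preceding terms concatenated in order: term 3 = UU·K = UUK.
Continuing: UUK · KUUK gives term 5.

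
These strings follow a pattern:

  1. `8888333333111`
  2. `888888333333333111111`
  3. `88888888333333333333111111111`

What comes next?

8888888888333333333333333111111111111

Each string has the form 8^{2n+2} 3^{3n+3} 1^{3n} (n = 1, 2, …).
At n = 4 the blocks have lengths 10, 15, 12.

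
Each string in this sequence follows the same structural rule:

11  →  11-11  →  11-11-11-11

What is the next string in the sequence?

11-11-11-11-11-11-11-11

Each string is two copies of the previous one joined by '-'.
So the next term is two copies of 11-11-11-11 with '-' between the halves.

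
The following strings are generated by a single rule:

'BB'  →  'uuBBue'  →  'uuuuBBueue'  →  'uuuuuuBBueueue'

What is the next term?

Each term wraps the previous one in uu on the left and ue on the right.
Applying this once more to uuuuuuBBueueue:

uuuuuuuuBBueueueue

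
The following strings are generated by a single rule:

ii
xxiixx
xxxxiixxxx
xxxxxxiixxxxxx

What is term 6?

xxxxxxxxxxiixxxxxxxxxx

Every step adds xx to the front and xx to the end of the previous string.
From xxxxxxiixxxxxx, 2 further steps: xxxxxxiixxxxxx → xxxxxxxxiixxxxxxxx → (answer).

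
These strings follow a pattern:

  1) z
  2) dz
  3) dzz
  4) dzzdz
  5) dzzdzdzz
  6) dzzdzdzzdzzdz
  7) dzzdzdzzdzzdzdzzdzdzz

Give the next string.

dzzdzdzzdzzdzdzzdzdzzdzzdzdzzdzzdz

Each term (from the third on) is the previous term followed by the one before it: term 3 = dz·z = dzz.
Continuing: dzzdzdzzdzzdzdzzdzdzz · dzzdzdzzdzzdz gives term 8.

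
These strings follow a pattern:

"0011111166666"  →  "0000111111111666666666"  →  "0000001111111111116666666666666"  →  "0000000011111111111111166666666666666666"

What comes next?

0000000000111111111111111111666666666666666666666

Each string has the form 0^{2n} 1^{3n+3} 6^{4n+1} (n = 1, 2, …).
At n = 5 the blocks have lengths 10, 18, 21.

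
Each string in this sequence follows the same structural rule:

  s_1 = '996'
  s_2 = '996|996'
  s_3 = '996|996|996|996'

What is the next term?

Every step duplicates the string with '|' between the halves.
So the next term is two copies of 996|996|996|996 with '|' between the halves.

996|996|996|996|996|996|996|996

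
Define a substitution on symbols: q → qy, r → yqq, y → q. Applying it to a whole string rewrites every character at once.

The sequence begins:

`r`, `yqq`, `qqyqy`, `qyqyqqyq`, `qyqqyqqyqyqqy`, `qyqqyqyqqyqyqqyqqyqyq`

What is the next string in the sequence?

Rewriting the 21 symbols of qyqqyqyqqyqyqqyqqyqyq one by one yields qy q qy qy q qy q qy qy q qy q qy qy q qy qy q qy q qy; concatenated:

qyqqyqyqqyqqyqyqqyqqyqyqqyqyqqyqqy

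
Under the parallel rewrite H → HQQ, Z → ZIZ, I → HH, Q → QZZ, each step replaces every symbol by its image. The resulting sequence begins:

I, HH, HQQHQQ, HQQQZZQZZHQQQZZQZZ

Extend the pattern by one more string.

HQQQZZQZZQZZZIZZIZQZZZIZZIZHQQQZZQZZQZZZIZZIZQZZZIZZIZ

φ(HQQQZZQZZHQQQZZQZZ) expands symbol-by-symbol to HQQ QZZ QZZ QZZ ZIZ ZIZ QZZ ZIZ ZIZ HQQ QZZ QZZ QZZ ZIZ ZIZ QZZ ZIZ ZIZ; joining the 18 pieces gives the next term.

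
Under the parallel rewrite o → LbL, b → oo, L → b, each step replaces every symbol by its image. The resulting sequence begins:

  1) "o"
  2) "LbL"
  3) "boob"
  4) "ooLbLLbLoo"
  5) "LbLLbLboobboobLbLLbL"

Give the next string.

Rewriting the 20 symbols of LbLLbLboobboobLbLLbL one by one yields b oo b b oo b oo LbL LbL oo oo LbL LbL oo b oo b b oo b; concatenated:

boobboobooLbLLbLooooLbLLbLooboobboob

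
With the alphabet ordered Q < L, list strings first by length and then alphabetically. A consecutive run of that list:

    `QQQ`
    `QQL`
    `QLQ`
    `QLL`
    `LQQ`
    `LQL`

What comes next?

Find the rightmost character of LQL below L, bump it to the next letter, and reset everything to its right to Q.

LLQ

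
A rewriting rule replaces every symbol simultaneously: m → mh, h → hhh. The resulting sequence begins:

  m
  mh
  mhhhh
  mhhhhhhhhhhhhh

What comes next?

mhhhhhhhhhhhhhhhhhhhhhhhhhhhhhhhhhhhhhhhh

Applying the rule to each of the 14 symbols of mhhhhhhhhhhhhh gives the pieces mh hhh hhh hhh hhh hhh hhh hhh hhh hhh hhh hhh hhh hhh, which concatenate to the answer.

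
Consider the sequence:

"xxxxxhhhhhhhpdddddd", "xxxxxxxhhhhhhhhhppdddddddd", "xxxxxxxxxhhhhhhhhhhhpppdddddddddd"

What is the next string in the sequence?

Each string has the form x^{2n+1} h^{2n+3} p^{n-1} d^{2n+2}, where the shown terms are n = 2, 3, 4.
For the next term, n = 5, so the run lengths are 11, 13, 4, 12.

xxxxxxxxxxxhhhhhhhhhhhhhppppdddddddddddd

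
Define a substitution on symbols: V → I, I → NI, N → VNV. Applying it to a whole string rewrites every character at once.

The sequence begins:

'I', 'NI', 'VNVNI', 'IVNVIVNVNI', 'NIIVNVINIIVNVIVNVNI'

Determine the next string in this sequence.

VNVNINIIVNVINIVNVNINIIVNVINIIVNVIVNVNI

Replace each of the 19 characters of NIIVNVINIIVNVIVNVNI in place — VNV NI NI I VNV I NI VNV NI NI I VNV I NI I VNV I VNV NI — and concatenate.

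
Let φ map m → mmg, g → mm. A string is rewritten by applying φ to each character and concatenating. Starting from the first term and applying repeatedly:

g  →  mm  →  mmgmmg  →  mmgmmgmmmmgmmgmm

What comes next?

mmgmmgmmmmgmmgmmmmgmmgmmgmmgmmmmgmmgmmmmgmmg

φ(mmgmmgmmmmgmmgmm) expands symbol-by-symbol to mmg mmg mm mmg mmg mm mmg mmg mmg mmg mm mmg mmg mm mmg mmg; joining the 16 pieces gives the next term.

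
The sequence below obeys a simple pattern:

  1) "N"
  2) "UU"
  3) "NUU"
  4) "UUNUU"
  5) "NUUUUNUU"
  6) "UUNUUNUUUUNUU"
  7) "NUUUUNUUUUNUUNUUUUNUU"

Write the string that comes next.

UUNUUNUUUUNUUNUUUUNUUUUNUUNUUUUNUU

This is a Fibonacci-style word recurrence s(k) = s(k−2)·s(k−1): e.g. N·UU = NUU.
The next term joins UUNUUNUUUUNUU and NUUUUNUUUUNUUNUUUUNUU.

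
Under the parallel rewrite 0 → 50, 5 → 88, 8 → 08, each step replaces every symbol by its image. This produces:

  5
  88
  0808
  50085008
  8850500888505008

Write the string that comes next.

08088850885050080808885088505008

φ(8850500888505008) expands symbol-by-symbol to 08 08 88 50 88 50 50 08 08 08 88 50 88 50 50 08; joining the 16 pieces gives the next term.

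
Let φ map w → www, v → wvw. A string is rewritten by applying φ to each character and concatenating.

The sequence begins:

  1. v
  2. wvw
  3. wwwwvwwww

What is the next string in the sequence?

Rewriting each symbol of wwwwvwwww: w→www, w→www, w→www, w→www, v→wvw, w→www, w→www, w→www, w→www, which concatenates to www www www www wvw www www www www.

wwwwwwwwwwwwwvwwwwwwwwwwwww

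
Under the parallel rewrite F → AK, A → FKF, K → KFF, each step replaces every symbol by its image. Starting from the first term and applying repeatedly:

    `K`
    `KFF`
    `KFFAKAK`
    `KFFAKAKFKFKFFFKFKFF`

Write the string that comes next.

Applying the rule to each of the 19 symbols of KFFAKAKFKFKFFFKFKFF gives the pieces KFF AK AK FKF KFF FKF KFF AK KFF AK KFF AK AK AK KFF AK KFF AK AK, which concatenate to the answer.

KFFAKAKFKFKFFFKFKFFAKKFFAKKFFAKAKAKKFFAKKFFAKAK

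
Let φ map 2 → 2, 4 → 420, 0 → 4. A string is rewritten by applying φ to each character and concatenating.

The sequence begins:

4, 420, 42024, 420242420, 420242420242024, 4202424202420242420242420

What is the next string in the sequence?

42024242024202424202424202420242420242024

Replace each of the 25 characters of 4202424202420242420242420 in place — 420 2 4 2 420 2 420 2 4 2 420 2 4 2 420 2 420 2 4 2 420 2 420 2 4 — and concatenate.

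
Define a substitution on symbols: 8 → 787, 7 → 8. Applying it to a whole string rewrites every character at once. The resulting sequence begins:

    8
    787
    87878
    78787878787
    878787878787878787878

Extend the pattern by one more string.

Replace each of the 21 characters of 878787878787878787878 in place — 787 8 787 8 787 8 787 8 787 8 787 8 787 8 787 8 787 8 787 8 787 — and concatenate.

7878787878787878787878787878787878787878787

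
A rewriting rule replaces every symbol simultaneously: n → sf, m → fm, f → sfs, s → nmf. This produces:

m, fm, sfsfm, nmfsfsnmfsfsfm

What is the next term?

sffmsfsnmfsfsnmfsffmsfsnmfsfsnmfsfsfm

Replace each of the 14 characters of nmfsfsnmfsfsfm in place — sf fm sfs nmf sfs nmf sf fm sfs nmf sfs nmf sfs fm — and concatenate.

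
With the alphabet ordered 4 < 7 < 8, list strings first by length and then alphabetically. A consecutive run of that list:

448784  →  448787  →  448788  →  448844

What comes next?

448847

Find the rightmost character of 448844 below 8, bump it to the next letter, and reset everything to its right to 4.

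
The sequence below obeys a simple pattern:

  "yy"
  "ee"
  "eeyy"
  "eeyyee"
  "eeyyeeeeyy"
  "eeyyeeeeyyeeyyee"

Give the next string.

From term 3 onward, concatenate the last term with the second-to-last: ee·yy = eeyy, eeyy·ee = eeyyee, …
Continuing: eeyyeeeeyyeeyyee · eeyyeeeeyy gives term 7.

eeyyeeeeyyeeyyeeeeyyeeeeyy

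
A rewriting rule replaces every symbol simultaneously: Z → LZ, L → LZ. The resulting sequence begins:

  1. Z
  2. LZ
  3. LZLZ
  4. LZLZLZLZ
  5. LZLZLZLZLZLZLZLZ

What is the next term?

Replace each of the 16 characters of LZLZLZLZLZLZLZLZ in place — LZ LZ LZ LZ LZ LZ LZ LZ LZ LZ LZ LZ LZ LZ LZ LZ — and concatenate.

LZLZLZLZLZLZLZLZLZLZLZLZLZLZLZLZ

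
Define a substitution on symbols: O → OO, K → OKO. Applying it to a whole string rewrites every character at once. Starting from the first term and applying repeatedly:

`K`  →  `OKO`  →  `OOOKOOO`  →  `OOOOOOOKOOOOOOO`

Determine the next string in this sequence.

OOOOOOOOOOOOOOOKOOOOOOOOOOOOOOO

Replace each of the 15 characters of OOOOOOOKOOOOOOO in place — OO OO OO OO OO OO OO OKO OO OO OO OO OO OO OO — and concatenate.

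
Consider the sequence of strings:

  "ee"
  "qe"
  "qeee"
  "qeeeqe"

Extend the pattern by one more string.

qeeeqeqeee

Each term (from the third on) is the previous term followed by the one before it: term 3 = qe·ee = qeee.
Continuing: qeeeqe · qeee gives term 5.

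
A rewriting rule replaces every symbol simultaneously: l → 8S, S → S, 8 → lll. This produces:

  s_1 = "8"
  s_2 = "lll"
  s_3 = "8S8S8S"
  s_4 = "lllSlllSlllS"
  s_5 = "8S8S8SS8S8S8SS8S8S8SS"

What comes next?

lllSlllSlllSSlllSlllSlllSSlllSlllSlllSS

Applying the rule to each of the 21 symbols of 8S8S8SS8S8S8SS8S8S8SS gives the pieces lll S lll S lll S S lll S lll S lll S S lll S lll S lll S S, which concatenate to the answer.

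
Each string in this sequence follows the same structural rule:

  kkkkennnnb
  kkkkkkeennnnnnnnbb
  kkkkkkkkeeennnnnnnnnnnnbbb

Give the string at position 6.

kkkkkkkkkkkkkkeeeeeennnnnnnnnnnnnnnnnnnnnnnnbbbbbb

Reading off run lengths: k runs 4, 6, 8; e runs 1, 2, 3; n runs 4, 8, 12; b runs 1, 2, 3 — each is linear in n (n = 1, 2, …).
At n = 6 the blocks have lengths 14, 6, 24, 6.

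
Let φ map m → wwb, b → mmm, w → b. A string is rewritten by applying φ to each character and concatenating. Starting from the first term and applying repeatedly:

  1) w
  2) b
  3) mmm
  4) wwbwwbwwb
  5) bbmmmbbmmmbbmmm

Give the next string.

φ(bbmmmbbmmmbbmmm) expands symbol-by-symbol to mmm mmm wwb wwb wwb mmm mmm wwb wwb wwb mmm mmm wwb wwb wwb; joining the 15 pieces gives the next term.

mmmmmmwwbwwbwwbmmmmmmwwbwwbwwbmmmmmmwwbwwbwwb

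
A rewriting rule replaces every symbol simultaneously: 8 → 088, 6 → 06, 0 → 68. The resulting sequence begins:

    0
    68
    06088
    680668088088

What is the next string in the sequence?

Apply φ to 680668088088 symbol by symbol: 6→06, 8→088, 0→68, 6→06, 6→06, 8→088, 0→68, 8→088, 8→088, 0→68, 8→088, 8→088; joined: 06 088 68 06 06 088 68 088 088 68 088 088.

060886806060886808808868088088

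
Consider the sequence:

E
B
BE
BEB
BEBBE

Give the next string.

BEBBEBEB

This is a Fibonacci-style word recurrence s(k) = s(k−1)·s(k−2): e.g. B·E = BE.
So term 6 is BEBBE·BEB.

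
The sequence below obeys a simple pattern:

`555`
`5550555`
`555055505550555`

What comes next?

Every step duplicates the string with '0' between the halves.
So the next term is two copies of 555055505550555 with '0' between the halves.

5550555055505550555055505550555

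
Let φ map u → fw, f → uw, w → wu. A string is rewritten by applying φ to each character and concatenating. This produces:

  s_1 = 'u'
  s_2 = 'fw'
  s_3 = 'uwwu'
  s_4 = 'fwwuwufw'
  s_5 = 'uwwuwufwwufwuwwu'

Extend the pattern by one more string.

Rewriting the 16 symbols of uwwuwufwwufwuwwu one by one yields fw wu wu fw wu fw uw wu wu fw uw wu fw wu wu fw; concatenated:

fwwuwufwwufwuwwuwufwuwwufwwuwufw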